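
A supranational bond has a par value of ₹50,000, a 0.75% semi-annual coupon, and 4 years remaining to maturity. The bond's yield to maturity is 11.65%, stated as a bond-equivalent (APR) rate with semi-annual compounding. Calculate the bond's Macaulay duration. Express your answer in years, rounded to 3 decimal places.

Periodic yield y = 0.05825. Discount each cash flow and weight by its period:
  t   CF        PV=CF/(1+0.05825)^t    t·PV
  1       187.50       177.1793       177.1793
  2       187.50       167.4267       334.8534
  3       187.50       158.2109       474.6327
  4       187.50       149.5024       598.0096
  5       187.50       141.2732       706.3662
  6       187.50       133.4970       800.9822
  7       187.50       126.1489       883.0420
  8    50,187.50    31,907.2478   255,257.9826
  Σ                 32,960.4863   259,233.0480
Price P = Σ PV = 32,960.4863.
Macaulay duration = Σ(t·PV) / P = 259,233.0480 / 32,960.4863 = 7.86496 half-year periods.
In years: 7.86496 / 2 = 3.93248 years.

3.932 years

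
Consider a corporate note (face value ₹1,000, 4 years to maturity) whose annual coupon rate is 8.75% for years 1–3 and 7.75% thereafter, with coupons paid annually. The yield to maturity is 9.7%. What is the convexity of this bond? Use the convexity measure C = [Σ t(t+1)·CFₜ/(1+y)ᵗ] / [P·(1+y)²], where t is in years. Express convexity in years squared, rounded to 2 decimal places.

With y = 0.097:
  t   CF        PV=CF/(1+0.097)^t    t·PV        t(t+1)·PV
  1        87.50        79.7630        79.7630         159.5260
  2        87.50        72.7101       145.4202         436.2607
  3        87.50        66.2809       198.8426         795.3704
  4     1,077.50       744.0306     2,976.1222      14,880.6110
  Σ                    962.7845     3,400.1480      16,271.7680
P = 962.7845.
Convexity = Σ t(t+1)·PV / [P·(1+y)²] = 16,271.7680 / (962.7845 × 1.203409) = 14.04405.

14.04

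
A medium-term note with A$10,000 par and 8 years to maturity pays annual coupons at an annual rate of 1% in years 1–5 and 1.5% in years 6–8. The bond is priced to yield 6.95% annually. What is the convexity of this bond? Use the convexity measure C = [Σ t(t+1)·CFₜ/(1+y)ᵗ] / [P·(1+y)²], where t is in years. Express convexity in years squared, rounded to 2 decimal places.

With y = 0.0695:
  t   CF        PV=CF/(1+0.0695)^t    t·PV        t(t+1)·PV
  1       100.00        93.5016        93.5016         187.0033
  2       100.00        87.4256       174.8511         524.5534
  3       100.00        81.7443       245.2330         980.9319
  4       100.00        76.4323       305.7291       1,528.6457
  5       100.00        71.4654       357.3272       2,143.9631
  6       150.00       100.2320       601.3922       4,209.7453
  7       150.00        93.7186       656.0301       5,248.2409
  8    10,150.00     5,929.5226    47,436.1811     426,925.6295
  Σ                  6,534.0425    49,870.2454     441,748.7130
P = 6,534.0425.
Convexity = Σ t(t+1)·PV / [P·(1+y)²] = 441,748.7130 / (6,534.0425 × 1.143830) = 59.10603.

59.11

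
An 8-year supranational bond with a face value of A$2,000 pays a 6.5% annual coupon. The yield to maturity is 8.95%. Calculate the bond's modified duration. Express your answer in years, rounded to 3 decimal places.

Periodic yield y = 0.0895. First find Macaulay duration:
  t   CF        PV=CF/(1+0.0895)^t    t·PV
  1       130.00       119.3208       119.3208
  2       130.00       109.5189       219.0377
  3       130.00       100.5221       301.5664
  4       130.00        92.2645       369.0578
  5       130.00        84.6851       423.4257
  6       130.00        77.7284       466.3706
  7       130.00        71.3432       499.4025
  8     2,130.00     1,072.9061     8,583.2490
  Σ                  1,728.2891    10,981.4306
P = 1,728.2891; Macaulay duration = 10,981.4306 / 1,728.2891 = 6.35393 years.
Modified duration = D_Mac / (1 + y) = 6.35393 / 1.0895 = 5.83197 years.

5.832 years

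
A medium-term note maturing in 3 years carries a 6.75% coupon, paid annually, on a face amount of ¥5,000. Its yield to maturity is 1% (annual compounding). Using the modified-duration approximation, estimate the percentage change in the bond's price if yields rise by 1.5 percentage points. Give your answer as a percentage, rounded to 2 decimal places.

-4.20%

Periodic yield y = 0.01. Modified duration first:
  t   CF        PV=CF/(1+0.01)^t    t·PV
  1       337.50       334.1584       334.1584
  2       337.50       330.8499       661.6998
  3     5,337.50     5,180.5249    15,541.5747
  Σ                  5,845.5332    16,537.4330
P = 5,845.5332; D_Mac = 2.82907 yrs; D_mod = 2.82907/(1+0.01) = 2.80106 yrs.
ΔP/P ≈ -D_mod · Δy = -2.80106 × (+0.015) = -0.042016 = -4.2016%.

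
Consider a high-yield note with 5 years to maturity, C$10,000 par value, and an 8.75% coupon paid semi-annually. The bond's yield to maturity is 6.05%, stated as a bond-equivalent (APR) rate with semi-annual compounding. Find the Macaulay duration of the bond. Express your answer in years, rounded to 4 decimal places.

4.2068 years

Periodic yield y = 0.03025. Discount each cash flow and weight by its period:
  t   CF        PV=CF/(1+0.03025)^t    t·PV
  1       437.50       424.6542       424.6542
  2       437.50       412.1856       824.3712
  3       437.50       400.0831     1,200.2492
  4       437.50       388.3359     1,553.3437
  5       437.50       376.9337     1,884.6684
  6       437.50       365.8662     2,195.1973
  7       437.50       355.1237     2,485.8661
  8       437.50       344.6967     2,757.5733
  9       437.50       334.5757     3,011.1817
  10   10,437.50     7,747.6547    77,476.5470
  Σ                 11,150.1095    93,813.6521
Price P = Σ PV = 11,150.1095.
Macaulay duration = Σ(t·PV) / P = 93,813.6521 / 11,150.1095 = 8.41370 half-year periods.
In years: 8.41370 / 2 = 4.20685 years.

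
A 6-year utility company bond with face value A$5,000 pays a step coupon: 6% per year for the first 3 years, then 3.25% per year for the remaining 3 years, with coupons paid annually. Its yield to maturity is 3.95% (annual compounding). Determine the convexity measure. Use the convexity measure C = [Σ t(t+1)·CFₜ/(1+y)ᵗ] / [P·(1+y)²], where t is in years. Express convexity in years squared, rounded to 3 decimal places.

32.776

With y = 0.0395:
  t   CF        PV=CF/(1+0.0395)^t    t·PV        t(t+1)·PV
  1       300.00       288.6003       288.6003         577.2006
  2       300.00       277.6338       555.2675       1,665.8025
  3       300.00       267.0839       801.2518       3,205.0073
  4       162.50       139.1731       556.6925       2,783.4626
  5       162.50       133.8847       669.4234       4,016.5405
  6     5,162.50     4,091.7878    24,550.7268     171,855.0874
  Σ                  5,198.1636    27,421.9623     184,103.1009
P = 5,198.1636.
Convexity = Σ t(t+1)·PV / [P·(1+y)²] = 184,103.1009 / (5,198.1636 × 1.080560) = 32.77647.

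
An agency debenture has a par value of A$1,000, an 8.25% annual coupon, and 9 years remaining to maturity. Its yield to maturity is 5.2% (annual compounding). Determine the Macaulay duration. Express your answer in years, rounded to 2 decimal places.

Periodic yield y = 0.052. Discount each cash flow and weight by its year:
  t   CF        PV=CF/(1+0.052)^t    t·PV
  1        82.50        78.4221        78.4221
  2        82.50        74.5457       149.0914
  3        82.50        70.8609       212.5827
  4        82.50        67.3583       269.4331
  5        82.50        64.0288       320.1439
  6        82.50        60.8639       365.1832
  7        82.50        57.8554       404.9877
  8        82.50        54.9956       439.9649
  9     1,082.50       685.9402     6,173.4617
  Σ                  1,214.8707     8,413.2706
Price P = Σ PV = 1,214.8707.
Macaulay duration = Σ(t·PV) / P = 8,413.2706 / 1,214.8707 = 6.92524 years.

6.93 years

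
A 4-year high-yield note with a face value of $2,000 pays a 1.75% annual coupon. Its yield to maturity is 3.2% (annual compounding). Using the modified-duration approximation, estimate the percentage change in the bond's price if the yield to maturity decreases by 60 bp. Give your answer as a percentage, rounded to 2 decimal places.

Periodic yield y = 0.032. Modified duration first:
  t   CF        PV=CF/(1+0.032)^t    t·PV
  1        35.00        33.9147        33.9147
  2        35.00        32.8631        65.7262
  3        35.00        31.8441        95.5323
  4     2,035.00     1,794.0958     7,176.3831
  Σ                  1,892.7177     7,371.5564
P = 1,892.7177; D_Mac = 3.89469 yrs; D_mod = 3.89469/(1+0.032) = 3.77393 yrs.
ΔP/P ≈ -D_mod · Δy = -3.77393 × (-0.006) = +0.022644 = +2.2644%.

+2.26%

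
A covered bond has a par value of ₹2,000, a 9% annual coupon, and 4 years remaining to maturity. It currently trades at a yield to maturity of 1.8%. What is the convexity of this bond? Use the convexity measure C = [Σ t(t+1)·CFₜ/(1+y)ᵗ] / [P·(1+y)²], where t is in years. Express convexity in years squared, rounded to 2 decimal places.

16.66

With y = 0.018:
  t   CF        PV=CF/(1+0.018)^t    t·PV        t(t+1)·PV
  1       180.00       176.8173       176.8173         353.6346
  2       180.00       173.6909       347.3817       1,042.1451
  3       180.00       170.6197       511.8591       2,047.4364
  4     2,180.00     2,029.8567     8,119.4268      40,597.1342
  Σ                  2,550.9846     9,155.4849      44,040.3503
P = 2,550.9846.
Convexity = Σ t(t+1)·PV / [P·(1+y)²] = 44,040.3503 / (2,550.9846 × 1.036324) = 16.65894.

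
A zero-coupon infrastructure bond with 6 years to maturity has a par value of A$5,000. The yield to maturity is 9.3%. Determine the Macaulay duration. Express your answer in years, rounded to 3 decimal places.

A zero-coupon bond has a single cash flow at maturity, so its Macaulay duration equals its maturity: 6 years.

6.000 years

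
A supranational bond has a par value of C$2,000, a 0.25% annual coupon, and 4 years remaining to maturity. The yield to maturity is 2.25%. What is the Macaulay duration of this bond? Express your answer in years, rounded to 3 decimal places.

Periodic yield y = 0.0225. Discount each cash flow and weight by its year:
  t   CF        PV=CF/(1+0.0225)^t    t·PV
  1         5.00         4.8900         4.8900
  2         5.00         4.7824         9.5647
  3         5.00         4.6771        14.0314
  4     2,005.00     1,834.2609     7,337.0436
  Σ                  1,848.6104     7,365.5298
Price P = Σ PV = 1,848.6104.
Macaulay duration = Σ(t·PV) / P = 7,365.5298 / 1,848.6104 = 3.98436 years.

3.984 years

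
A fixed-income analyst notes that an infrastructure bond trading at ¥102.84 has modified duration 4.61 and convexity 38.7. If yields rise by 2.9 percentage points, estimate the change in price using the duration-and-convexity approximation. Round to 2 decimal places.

-¥12.08

Duration effect: -D_mod·Δy = -4.61 × (+0.029) = -0.133690
Convexity effect: ½·C·(Δy)² = 0.5 × 38.7 × (0.029)² = +0.01627335
ΔP/P ≈ -0.133690 + 0.01627335 = -0.11741665
ΔP ≈ 102.84 × (-0.11741665) = -12.075128286.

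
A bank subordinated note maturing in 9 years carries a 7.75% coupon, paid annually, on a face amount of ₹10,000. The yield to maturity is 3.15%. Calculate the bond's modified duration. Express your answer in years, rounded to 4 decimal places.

Periodic yield y = 0.0315. First find Macaulay duration:
  t   CF        PV=CF/(1+0.0315)^t    t·PV
  1       775.00       751.3330       751.3330
  2       775.00       728.3888     1,456.7775
  3       775.00       706.1452     2,118.4356
  4       775.00       684.5809     2,738.3236
  5       775.00       663.6751     3,318.3756
  6       775.00       643.4078     3,860.4467
  7       775.00       623.7594     4,366.3155
  8       775.00       604.7110     4,837.6877
  9    10,775.00     8,150.6865    73,356.1783
  Σ                 13,556.6876    96,803.8736
P = 13,556.6876; Macaulay duration = 96,803.8736 / 13,556.6876 = 7.14067 years.
Modified duration = D_Mac / (1 + y) = 7.14067 / 1.0315 = 6.92261 years.

6.9226 years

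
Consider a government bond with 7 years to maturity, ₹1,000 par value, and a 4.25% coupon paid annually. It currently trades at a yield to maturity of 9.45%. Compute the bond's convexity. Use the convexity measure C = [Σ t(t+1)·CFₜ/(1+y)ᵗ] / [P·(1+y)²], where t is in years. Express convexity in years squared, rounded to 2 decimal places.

With y = 0.0945:
  t   CF        PV=CF/(1+0.0945)^t    t·PV        t(t+1)·PV
  1        42.50        38.8305        38.8305          77.6610
  2        42.50        35.4779        70.9557         212.8672
  3        42.50        32.4147        97.2440         388.9761
  4        42.50        29.6160       118.4639         592.3193
  5        42.50        27.0589       135.2945         811.7669
  6        42.50        24.7226       148.3357       1,038.3497
  7     1,042.50       554.0714     3,878.4995      31,027.9962
  Σ                    742.1919     4,487.6238      34,149.9363
P = 742.1919.
Convexity = Σ t(t+1)·PV / [P·(1+y)²] = 34,149.9363 / (742.1919 × 1.197930) = 38.40981.

38.41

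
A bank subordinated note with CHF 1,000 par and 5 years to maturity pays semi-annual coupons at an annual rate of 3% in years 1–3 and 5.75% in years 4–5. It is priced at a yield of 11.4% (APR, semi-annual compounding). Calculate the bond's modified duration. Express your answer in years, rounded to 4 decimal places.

Periodic yield y = 0.057. First find Macaulay duration:
  t   CF        PV=CF/(1+0.057)^t    t·PV
  1        15.00        14.1911        14.1911
  2        15.00        13.4258        26.8517
  3        15.00        12.7018        38.1055
  4        15.00        12.0169        48.0675
  5        15.00        11.3688        56.8442
  6        15.00        10.7558        64.5346
  7        28.75        19.5035       136.5246
  8        28.75        18.4518       147.6141
  9        28.75        17.4567       157.1106
  10    1,028.75       590.9626     5,909.6257
  Σ                    720.8348     6,599.4696
P = 720.8348; Macaulay duration = 6,599.4696 / 720.8348 = 9.15531 half-year periods = 4.57766 years.
Modified duration = D_Mac / (1 + y) = 4.57766 / 1.057 = 4.33080 years.

4.3308 years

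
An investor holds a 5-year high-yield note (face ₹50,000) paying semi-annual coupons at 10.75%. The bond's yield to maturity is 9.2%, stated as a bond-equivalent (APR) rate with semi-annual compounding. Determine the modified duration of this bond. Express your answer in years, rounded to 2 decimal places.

Periodic yield y = 0.046. First find Macaulay duration:
  t   CF        PV=CF/(1+0.046)^t    t·PV
  1     2,687.50     2,569.3117     2,569.3117
  2     2,687.50     2,456.3209     4,912.6418
  3     2,687.50     2,348.2991     7,044.8974
  4     2,687.50     2,245.0279     8,980.1114
  5     2,687.50     2,146.2981    10,731.4907
  6     2,687.50     2,051.9103    12,311.4616
  7     2,687.50     1,961.6733    13,731.7131
  8     2,687.50     1,875.4047    15,003.2375
  9     2,687.50     1,792.9299    16,136.3692
  10   52,687.50    33,603.9823   336,039.8225
  Σ                 53,051.1581   427,461.0570
P = 53,051.1581; Macaulay duration = 427,461.0570 / 53,051.1581 = 8.05753 half-year periods = 4.02876 years.
Modified duration = D_Mac / (1 + y) = 4.02876 / 1.046 = 3.85159 years.

3.85 years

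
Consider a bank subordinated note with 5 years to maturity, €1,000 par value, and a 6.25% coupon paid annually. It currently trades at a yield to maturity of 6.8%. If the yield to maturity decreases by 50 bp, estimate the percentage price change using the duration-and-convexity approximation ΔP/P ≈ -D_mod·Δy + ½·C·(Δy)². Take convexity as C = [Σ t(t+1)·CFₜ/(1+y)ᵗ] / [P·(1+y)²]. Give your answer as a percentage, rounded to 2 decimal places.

+2.11%

With y = 0.068:
  t   CF        PV=CF/(1+0.068)^t    t·PV        t(t+1)·PV
  1        62.50        58.5206        58.5206         117.0412
  2        62.50        54.7946       109.5891         328.7674
  3        62.50        51.3058       153.9173         615.6693
  4        62.50        48.0391       192.1565         960.7823
  5     1,062.50       764.6676     3,823.3379      22,940.0273
  Σ                    977.3276     4,337.5214      24,962.2875
P = 977.3276; D_Mac = 4.43814 yrs; D_mod = 4.15557 yrs; C = 22.39245.
Duration effect: -4.15557 × (-0.005) = +0.020778
Convexity effect: 0.5 × 22.39245 × (-0.005)² = +0.0002799
ΔP/P ≈ +0.020778 + 0.0002799 = +0.021058 = +2.1058%.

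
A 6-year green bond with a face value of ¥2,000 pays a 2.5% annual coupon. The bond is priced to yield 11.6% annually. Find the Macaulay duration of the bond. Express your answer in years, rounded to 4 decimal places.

5.5287 years

Periodic yield y = 0.116. Discount each cash flow and weight by its year:
  t   CF        PV=CF/(1+0.116)^t    t·PV
  1        50.00        44.8029        44.8029
  2        50.00        40.1459        80.2919
  3        50.00        35.9731       107.9192
  4        50.00        32.2339       128.9357
  5        50.00        28.8834       144.4172
  6     2,050.00     1,061.1302     6,366.7815
  Σ                  1,243.1695     6,873.1484
Price P = Σ PV = 1,243.1695.
Macaulay duration = Σ(t·PV) / P = 6,873.1484 / 1,243.1695 = 5.52873 years.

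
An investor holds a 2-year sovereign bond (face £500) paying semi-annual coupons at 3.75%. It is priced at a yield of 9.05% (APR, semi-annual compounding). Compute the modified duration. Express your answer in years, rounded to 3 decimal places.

Periodic yield y = 0.04525. First find Macaulay duration:
  t   CF        PV=CF/(1+0.04525)^t    t·PV
  1        9.375         8.9691         8.9691
  2        9.375         8.5809        17.1617
  3        9.375         8.2094        24.6282
  4      509.375       426.7337     1,706.9347
  Σ                    452.4931     1,757.6938
P = 452.4931; Macaulay duration = 1,757.6938 / 452.4931 = 3.88447 half-year periods = 1.94223 years.
Modified duration = D_Mac / (1 + y) = 1.94223 / 1.04525 = 1.85815 years.

1.858 years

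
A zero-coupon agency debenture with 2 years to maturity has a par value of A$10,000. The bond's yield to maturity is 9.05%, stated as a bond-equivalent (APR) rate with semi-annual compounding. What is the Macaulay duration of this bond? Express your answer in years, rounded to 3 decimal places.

A zero-coupon bond has a single cash flow at maturity, so its Macaulay duration equals its maturity: 2 years.
(Equivalently: 4 semi-annual periods ÷ 2 = 2 years.)

2.000 years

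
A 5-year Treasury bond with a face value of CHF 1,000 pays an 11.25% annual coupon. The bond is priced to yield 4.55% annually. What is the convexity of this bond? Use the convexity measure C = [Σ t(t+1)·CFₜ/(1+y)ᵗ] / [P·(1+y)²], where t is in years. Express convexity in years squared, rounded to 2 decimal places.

21.65

With y = 0.0455:
  t   CF        PV=CF/(1+0.0455)^t    t·PV        t(t+1)·PV
  1       112.50       107.6040       107.6040         215.2080
  2       112.50       102.9211       205.8422         617.5266
  3       112.50        98.4420       295.3260       1,181.3040
  4       112.50        94.1578       376.6313       1,883.1563
  5     1,112.50       890.5941     4,452.9707      26,717.8242
  Σ                  1,293.7191     5,438.3742      30,615.0192
P = 1,293.7191.
Convexity = Σ t(t+1)·PV / [P·(1+y)²] = 30,615.0192 / (1,293.7191 × 1.093070) = 21.64943.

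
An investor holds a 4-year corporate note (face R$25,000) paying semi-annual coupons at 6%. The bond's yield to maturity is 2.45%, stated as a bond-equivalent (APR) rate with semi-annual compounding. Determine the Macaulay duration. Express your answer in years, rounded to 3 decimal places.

Periodic yield y = 0.01225. Discount each cash flow and weight by its period:
  t   CF        PV=CF/(1+0.01225)^t    t·PV
  1       750.00       740.9237       740.9237
  2       750.00       731.9572     1,463.9144
  3       750.00       723.0992     2,169.2977
  4       750.00       714.3485     2,857.3939
  5       750.00       705.7036     3,528.5180
  6       750.00       697.1634     4,182.9801
  7       750.00       688.7265     4,821.0852
  8    25,750.00    23,360.1136   186,880.9086
  Σ                 28,362.0356   206,645.0216
Price P = Σ PV = 28,362.0356.
Macaulay duration = Σ(t·PV) / P = 206,645.0216 / 28,362.0356 = 7.28597 half-year periods.
In years: 7.28597 / 2 = 3.64299 years.

3.643 years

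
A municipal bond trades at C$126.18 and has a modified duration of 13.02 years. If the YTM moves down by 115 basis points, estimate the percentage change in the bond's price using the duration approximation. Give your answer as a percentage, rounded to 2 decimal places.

Duration approximation: ΔP/P ≈ -D_mod · Δy = -13.02 × (-0.0115) = +0.149730.
As a percentage: +14.9730%.

+14.97%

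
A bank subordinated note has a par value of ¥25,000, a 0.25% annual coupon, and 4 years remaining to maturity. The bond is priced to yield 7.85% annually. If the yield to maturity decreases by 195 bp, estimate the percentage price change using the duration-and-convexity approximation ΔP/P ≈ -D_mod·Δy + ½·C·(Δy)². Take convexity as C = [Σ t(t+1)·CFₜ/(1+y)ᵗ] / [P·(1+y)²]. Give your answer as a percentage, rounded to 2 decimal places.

+7.53%

With y = 0.0785:
  t   CF        PV=CF/(1+0.0785)^t    t·PV        t(t+1)·PV
  1        62.50        57.9509        57.9509         115.9017
  2        62.50        53.7328       107.4657         322.3970
  3        62.50        49.8218       149.4655         597.8618
  4    25,062.50    18,524.3847    74,097.5389     370,487.6946
  Σ                 18,685.8902    74,412.4209     371,523.8551
P = 18,685.8902; D_Mac = 3.98228 yrs; D_mod = 3.69242 yrs; C = 17.09356.
Duration effect: -3.69242 × (-0.0195) = +0.072002
Convexity effect: 0.5 × 17.09356 × (-0.0195)² = +0.0032499
ΔP/P ≈ +0.072002 + 0.0032499 = +0.075252 = +7.5252%.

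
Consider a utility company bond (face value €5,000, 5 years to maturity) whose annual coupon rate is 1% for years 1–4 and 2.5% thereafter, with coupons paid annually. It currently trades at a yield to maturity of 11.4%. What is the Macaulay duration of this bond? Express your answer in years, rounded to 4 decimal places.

4.8710 years

Periodic yield y = 0.114. Discount each cash flow and weight by its year:
  t   CF        PV=CF/(1+0.114)^t    t·PV
  1        50.00        44.8833        44.8833
  2        50.00        40.2902        80.5804
  3        50.00        36.1672       108.5015
  4        50.00        32.4660       129.8641
  5     5,125.00     2,987.2249    14,936.1243
  Σ                  3,141.0316    15,299.9537
Price P = Σ PV = 3,141.0316.
Macaulay duration = Σ(t·PV) / P = 15,299.9537 / 3,141.0316 = 4.87100 years.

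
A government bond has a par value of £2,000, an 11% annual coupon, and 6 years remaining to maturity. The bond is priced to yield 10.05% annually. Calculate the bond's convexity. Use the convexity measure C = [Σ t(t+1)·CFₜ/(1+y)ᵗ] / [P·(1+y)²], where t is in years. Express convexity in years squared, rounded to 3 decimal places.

24.996

With y = 0.1005:
  t   CF        PV=CF/(1+0.1005)^t    t·PV        t(t+1)·PV
  1       220.00       199.9091       199.9091         399.8183
  2       220.00       181.6530       363.3060       1,089.9180
  3       220.00       165.0641       495.1922       1,980.7688
  4       220.00       149.9901       599.9603       2,999.8013
  5       220.00       136.2927       681.4633       4,088.7796
  6     2,220.00     1,249.7199     7,498.3195      52,488.2367
  Σ                  2,082.6288     9,838.1504      63,047.3227
P = 2,082.6288.
Convexity = Σ t(t+1)·PV / [P·(1+y)²] = 63,047.3227 / (2,082.6288 × 1.211100) = 24.99624.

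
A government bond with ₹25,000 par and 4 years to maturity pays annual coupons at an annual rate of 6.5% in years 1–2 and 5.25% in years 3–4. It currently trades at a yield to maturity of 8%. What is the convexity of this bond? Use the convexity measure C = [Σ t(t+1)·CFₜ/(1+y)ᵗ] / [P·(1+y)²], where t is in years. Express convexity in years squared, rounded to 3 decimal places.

15.124

With y = 0.08:
  t   CF        PV=CF/(1+0.08)^t    t·PV        t(t+1)·PV
  1     1,625.00     1,504.6296     1,504.6296       3,009.2593
  2     1,625.00     1,393.1756     2,786.3512       8,359.0535
  3     1,312.50     1,041.9048     3,125.7144      12,502.8578
  4    26,312.50    19,340.4730    77,361.8920     386,809.4600
  Σ                 23,280.1830    84,778.5873     410,680.6306
P = 23,280.1830.
Convexity = Σ t(t+1)·PV / [P·(1+y)²] = 410,680.6306 / (23,280.1830 × 1.166400) = 15.12413.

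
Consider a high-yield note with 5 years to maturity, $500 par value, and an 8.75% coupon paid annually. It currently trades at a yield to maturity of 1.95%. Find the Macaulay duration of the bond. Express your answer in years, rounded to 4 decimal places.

Periodic yield y = 0.0195. Discount each cash flow and weight by its year:
  t   CF        PV=CF/(1+0.0195)^t    t·PV
  1        43.75        42.9132        42.9132
  2        43.75        42.0924        84.1848
  3        43.75        41.2873       123.8619
  4        43.75        40.4976       161.9903
  5       543.75       493.7000     2,468.5000
  Σ                    660.4904     2,881.4501
Price P = Σ PV = 660.4904.
Macaulay duration = Σ(t·PV) / P = 2,881.4501 / 660.4904 = 4.36259 years.

4.3626 years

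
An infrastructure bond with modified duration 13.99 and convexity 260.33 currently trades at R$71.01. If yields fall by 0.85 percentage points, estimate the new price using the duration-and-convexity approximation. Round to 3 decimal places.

Duration effect: -D_mod·Δy = -13.99 × (-0.0085) = +0.118915
Convexity effect: ½·C·(Δy)² = 0.5 × 260.33 × (-0.0085)² = +0.00940442125
ΔP/P ≈ +0.118915 + 0.00940442125 = +0.12831942125
New price ≈ 71.01 × (1 + 0.12831942125) = 80.1219621029625.

R$80.122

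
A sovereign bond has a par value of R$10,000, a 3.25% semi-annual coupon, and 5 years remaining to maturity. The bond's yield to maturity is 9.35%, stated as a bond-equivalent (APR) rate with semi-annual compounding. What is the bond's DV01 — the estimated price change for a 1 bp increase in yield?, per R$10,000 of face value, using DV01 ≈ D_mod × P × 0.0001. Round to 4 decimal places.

R$3.3369

Periodic yield y = 0.04675.
  t   CF        PV=CF/(1+0.04675)^t    t·PV
  1       162.50       155.2424       155.2424
  2       162.50       148.3090       296.6179
  3       162.50       141.6852       425.0556
  4       162.50       135.3572       541.4290
  5       162.50       129.3119       646.5595
  6       162.50       123.5366       741.2194
  7       162.50       118.0192       826.1342
  8       162.50       112.7482       901.9856
  9       162.50       107.7126       969.4137
  10   10,162.50     6,435.3306    64,353.3060
  Σ                  7,607.2529    69,856.9634
P = 7,607.2529; D_Mac = 9.18294 half-year periods = 4.59147 yrs; D_mod = 4.38641 yrs.
DV01 ≈ 4.38641 × 7,607.2529 × 0.0001 = 3.336850.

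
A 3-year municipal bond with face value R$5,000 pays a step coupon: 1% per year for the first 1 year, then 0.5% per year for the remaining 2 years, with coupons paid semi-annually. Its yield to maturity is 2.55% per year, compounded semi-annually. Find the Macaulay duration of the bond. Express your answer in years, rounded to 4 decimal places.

2.9691 years

Periodic yield y = 0.01275. Discount each cash flow and weight by its period:
  t   CF        PV=CF/(1+0.01275)^t    t·PV
  1        25.00        24.6853        24.6853
  2        25.00        24.3745        48.7490
  3        12.50        12.0338        36.1014
  4        12.50        11.8823        47.5293
  5        12.50        11.7327        58.6636
  6     5,012.50     4,645.5900    27,873.5398
  Σ                  4,730.2986    28,089.2683
Price P = Σ PV = 4,730.2986.
Macaulay duration = Σ(t·PV) / P = 28,089.2683 / 4,730.2986 = 5.93816 half-year periods.
In years: 5.93816 / 2 = 2.96908 years.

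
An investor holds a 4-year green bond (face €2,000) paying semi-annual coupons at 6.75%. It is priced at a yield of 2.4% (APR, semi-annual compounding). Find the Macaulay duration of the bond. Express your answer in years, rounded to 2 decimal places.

3.61 years

Periodic yield y = 0.012. Discount each cash flow and weight by its period:
  t   CF        PV=CF/(1+0.012)^t    t·PV
  1        67.50        66.6996        66.6996
  2        67.50        65.9087       131.8174
  3        67.50        65.1272       195.3815
  4        67.50        64.3549       257.4197
  5        67.50        63.5918       317.9591
  6        67.50        62.8378       377.0266
  7        67.50        62.0926       434.6485
  8     2,067.50     1,879.3230    15,034.5836
  Σ                  2,329.9356    16,815.5360
Price P = Σ PV = 2,329.9356.
Macaulay duration = Σ(t·PV) / P = 16,815.5360 / 2,329.9356 = 7.21717 half-year periods.
In years: 7.21717 / 2 = 3.60858 years.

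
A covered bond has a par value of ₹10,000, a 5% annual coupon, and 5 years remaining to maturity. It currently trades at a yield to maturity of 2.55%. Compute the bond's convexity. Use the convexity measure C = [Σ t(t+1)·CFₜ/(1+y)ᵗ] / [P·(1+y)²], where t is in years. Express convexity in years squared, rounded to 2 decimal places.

25.29

With y = 0.0255:
  t   CF        PV=CF/(1+0.0255)^t    t·PV        t(t+1)·PV
  1       500.00       487.5670       487.5670         975.1341
  2       500.00       475.4432       950.8865       2,852.6594
  3       500.00       463.6209     1,390.8627       5,563.4509
  4       500.00       452.0925     1,808.3702       9,041.8509
  5    10,500.00     9,257.8678    46,289.3391     277,736.0344
  Σ                 11,136.5915    50,927.0255     296,169.1297
P = 11,136.5915.
Convexity = Σ t(t+1)·PV / [P·(1+y)²] = 296,169.1297 / (11,136.5915 × 1.051650) = 25.28810.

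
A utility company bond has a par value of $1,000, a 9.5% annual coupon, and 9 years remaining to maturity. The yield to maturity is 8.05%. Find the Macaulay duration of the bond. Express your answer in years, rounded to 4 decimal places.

6.5494 years

Periodic yield y = 0.0805. Discount each cash flow and weight by its year:
  t   CF        PV=CF/(1+0.0805)^t    t·PV
  1        95.00        87.9223        87.9223
  2        95.00        81.3718       162.7437
  3        95.00        75.3094       225.9283
  4        95.00        69.6987       278.7947
  5        95.00        64.5059       322.5297
  6        95.00        59.7001       358.2005
  7        95.00        55.2523       386.7660
  8        95.00        51.1358       409.0868
  9     1,095.00       545.4955     4,909.4596
  Σ                  1,090.3918     7,141.4314
Price P = Σ PV = 1,090.3918.
Macaulay duration = Σ(t·PV) / P = 7,141.4314 / 1,090.3918 = 6.54942 years.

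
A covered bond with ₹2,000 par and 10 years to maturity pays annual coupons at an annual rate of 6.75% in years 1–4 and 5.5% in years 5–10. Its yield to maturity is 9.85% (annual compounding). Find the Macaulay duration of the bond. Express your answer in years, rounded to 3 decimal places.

7.284 years

Periodic yield y = 0.0985. Discount each cash flow and weight by its year:
  t   CF        PV=CF/(1+0.0985)^t    t·PV
  1       135.00       122.8949       122.8949
  2       135.00       111.8752       223.7503
  3       135.00       101.8436       305.5307
  4       135.00        92.7115       370.8459
  5       110.00        68.7689       343.8447
  6       110.00        62.6026       375.6156
  7       110.00        56.9892       398.9241
  8       110.00        51.8791       415.0326
  9       110.00        47.2272       425.0447
  10    2,110.00       824.6731     8,246.7313
  Σ                  1,541.4651    11,228.2148
Price P = Σ PV = 1,541.4651.
Macaulay duration = Σ(t·PV) / P = 11,228.2148 / 1,541.4651 = 7.28412 years.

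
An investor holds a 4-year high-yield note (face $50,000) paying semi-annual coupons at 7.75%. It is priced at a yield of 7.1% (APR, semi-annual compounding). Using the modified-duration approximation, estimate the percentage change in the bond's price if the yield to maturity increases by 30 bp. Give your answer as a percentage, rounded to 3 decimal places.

Periodic yield y = 0.0355. Modified duration first:
  t   CF        PV=CF/(1+0.0355)^t    t·PV
  1     1,937.50     1,871.0768     1,871.0768
  2     1,937.50     1,806.9307     3,613.8615
  3     1,937.50     1,744.9838     5,234.9514
  4     1,937.50     1,685.1606     6,740.6424
  5     1,937.50     1,627.3883     8,136.9416
  6     1,937.50     1,571.5966     9,429.5798
  7     1,937.50     1,517.7177    10,624.0236
  8    51,937.50    39,289.8359   314,318.6875
  Σ                 51,114.6905   359,969.7647
P = 51,114.6905; D_Mac = 7.04239 half-year periods = 3.52120 yrs; D_mod = 3.52120/(1+0.0355) = 3.40048 yrs.
ΔP/P ≈ -D_mod · Δy = -3.40048 × (+0.003) = -0.010201 = -1.0201%.

-1.020%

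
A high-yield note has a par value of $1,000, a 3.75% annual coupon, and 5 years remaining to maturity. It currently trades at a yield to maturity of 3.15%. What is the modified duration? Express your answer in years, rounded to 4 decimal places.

Periodic yield y = 0.0315. First find Macaulay duration:
  t   CF        PV=CF/(1+0.0315)^t    t·PV
  1        37.50        36.3548        36.3548
  2        37.50        35.2446        70.4892
  3        37.50        34.1683       102.5049
  4        37.50        33.1249       132.4995
  5     1,037.50       888.4683     4,442.3416
  Σ                  1,027.3610     4,784.1901
P = 1,027.3610; Macaulay duration = 4,784.1901 / 1,027.3610 = 4.65678 years.
Modified duration = D_Mac / (1 + y) = 4.65678 / 1.0315 = 4.51457 years.

4.5146 years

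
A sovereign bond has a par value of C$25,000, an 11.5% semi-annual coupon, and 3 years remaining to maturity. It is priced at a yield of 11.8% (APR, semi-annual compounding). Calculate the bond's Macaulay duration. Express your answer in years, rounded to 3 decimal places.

Periodic yield y = 0.059. Discount each cash flow and weight by its period:
  t   CF        PV=CF/(1+0.059)^t    t·PV
  1     1,437.50     1,357.4127     1,357.4127
  2     1,437.50     1,281.7872     2,563.5744
  3     1,437.50     1,210.3751     3,631.1252
  4     1,437.50     1,142.9415     4,571.7661
  5     1,437.50     1,079.2649     5,396.3245
  6    26,437.50    18,743.2382   112,459.4291
  Σ                 24,815.0195   129,979.6320
Price P = Σ PV = 24,815.0195.
Macaulay duration = Σ(t·PV) / P = 129,979.6320 / 24,815.0195 = 5.23794 half-year periods.
In years: 5.23794 / 2 = 2.61897 years.

2.619 years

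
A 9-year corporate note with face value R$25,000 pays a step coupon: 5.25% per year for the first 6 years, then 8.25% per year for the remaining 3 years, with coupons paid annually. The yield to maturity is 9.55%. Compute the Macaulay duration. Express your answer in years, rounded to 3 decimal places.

7.152 years

Periodic yield y = 0.0955. Discount each cash flow and weight by its year:
  t   CF        PV=CF/(1+0.0955)^t    t·PV
  1     1,312.50     1,198.0831     1,198.0831
  2     1,312.50     1,093.6404     2,187.2808
  3     1,312.50       998.3025     2,994.9076
  4     1,312.50       911.2757     3,645.1028
  5     1,312.50       831.8354     4,159.1770
  6     1,312.50       759.3203     4,555.9219
  7     2,062.50     1,089.1991     7,624.3939
  8     2,062.50       994.2484     7,953.9872
  9    27,062.50    11,908.4840   107,176.3558
  Σ                 19,784.3889   141,495.2100
Price P = Σ PV = 19,784.3889.
Macaulay duration = Σ(t·PV) / P = 141,495.2100 / 19,784.3889 = 7.15186 years.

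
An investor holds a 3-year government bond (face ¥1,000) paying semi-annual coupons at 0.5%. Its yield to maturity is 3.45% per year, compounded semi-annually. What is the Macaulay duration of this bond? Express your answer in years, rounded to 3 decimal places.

2.980 years

Periodic yield y = 0.01725. Discount each cash flow and weight by its period:
  t   CF        PV=CF/(1+0.01725)^t    t·PV
  1         2.50         2.4576         2.4576
  2         2.50         2.4159         4.8319
  3         2.50         2.3750         7.1249
  4         2.50         2.3347         9.3388
  5         2.50         2.2951        11.4755
  6     1,002.50       904.7283     5,428.3700
  Σ                    916.6066     5,463.5986
Price P = Σ PV = 916.6066.
Macaulay duration = Σ(t·PV) / P = 5,463.5986 / 916.6066 = 5.96068 half-year periods.
In years: 5.96068 / 2 = 2.98034 years.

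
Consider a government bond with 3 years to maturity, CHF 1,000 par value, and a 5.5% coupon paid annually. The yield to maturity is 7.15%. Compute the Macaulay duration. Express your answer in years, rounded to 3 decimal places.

2.843 years

Periodic yield y = 0.0715. Discount each cash flow and weight by its year:
  t   CF        PV=CF/(1+0.0715)^t    t·PV
  1        55.00        51.3299        51.3299
  2        55.00        47.9047        95.8094
  3     1,055.00       857.5825     2,572.7476
  Σ                    956.8172     2,719.8870
Price P = Σ PV = 956.8172.
Macaulay duration = Σ(t·PV) / P = 2,719.8870 / 956.8172 = 2.84264 years.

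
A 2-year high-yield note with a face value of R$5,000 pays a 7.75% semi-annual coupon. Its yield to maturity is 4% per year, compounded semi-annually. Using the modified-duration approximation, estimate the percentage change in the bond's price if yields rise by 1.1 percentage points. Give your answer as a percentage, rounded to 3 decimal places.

-2.044%

Periodic yield y = 0.02. Modified duration first:
  t   CF        PV=CF/(1+0.02)^t    t·PV
  1       193.75       189.9510       189.9510
  2       193.75       186.2265       372.4529
  3       193.75       182.5750       547.7249
  4     5,193.75     4,798.2222    19,192.8887
  Σ                  5,356.9746    20,303.0175
P = 5,356.9746; D_Mac = 3.79002 half-year periods = 1.89501 yrs; D_mod = 1.89501/(1+0.02) = 1.85785 yrs.
ΔP/P ≈ -D_mod · Δy = -1.85785 × (+0.011) = -0.020436 = -2.0436%.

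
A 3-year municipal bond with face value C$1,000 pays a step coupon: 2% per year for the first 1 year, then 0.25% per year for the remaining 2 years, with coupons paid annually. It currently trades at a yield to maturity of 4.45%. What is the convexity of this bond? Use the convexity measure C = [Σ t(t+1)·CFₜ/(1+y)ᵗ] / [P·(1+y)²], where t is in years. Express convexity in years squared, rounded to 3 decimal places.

10.791

With y = 0.0445:
  t   CF        PV=CF/(1+0.0445)^t    t·PV        t(t+1)·PV
  1        20.00        19.1479        19.1479          38.2958
  2         2.50         2.2915         4.5830          13.7491
  3     1,002.50       879.7495     2,639.2486      10,556.9945
  Σ                    901.1890     2,662.9796      10,609.0394
P = 901.1890.
Convexity = Σ t(t+1)·PV / [P·(1+y)²] = 10,609.0394 / (901.1890 × 1.090980) = 10.79054.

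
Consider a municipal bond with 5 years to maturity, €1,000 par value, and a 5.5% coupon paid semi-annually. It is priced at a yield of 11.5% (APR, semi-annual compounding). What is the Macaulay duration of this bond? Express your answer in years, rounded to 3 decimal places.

Periodic yield y = 0.0575. Discount each cash flow and weight by its period:
  t   CF        PV=CF/(1+0.0575)^t    t·PV
  1        27.50        26.0047        26.0047
  2        27.50        24.5908        49.1815
  3        27.50        23.2537        69.7610
  4        27.50        21.9893        87.9572
  5        27.50        20.7937       103.9683
  6        27.50        19.6630       117.9782
  7        27.50        18.5939       130.1572
  8        27.50        17.5829       140.6629
  9        27.50        16.6268       149.6414
  10    1,027.50       587.4597     5,874.5969
  Σ                    776.5584     6,749.9093
Price P = Σ PV = 776.5584.
Macaulay duration = Σ(t·PV) / P = 6,749.9093 / 776.5584 = 8.69208 half-year periods.
In years: 8.69208 / 2 = 4.34604 years.

4.346 years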